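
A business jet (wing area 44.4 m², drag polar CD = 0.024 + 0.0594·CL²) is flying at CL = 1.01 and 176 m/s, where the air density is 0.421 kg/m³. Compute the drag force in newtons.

CD = 0.024 + 0.0594 × 1.01² = 0.08459
D = ½ρv²S·CD = ½ × 0.421 × 176² × 44.4 × 0.08459 = 24500 N

D = 24500 N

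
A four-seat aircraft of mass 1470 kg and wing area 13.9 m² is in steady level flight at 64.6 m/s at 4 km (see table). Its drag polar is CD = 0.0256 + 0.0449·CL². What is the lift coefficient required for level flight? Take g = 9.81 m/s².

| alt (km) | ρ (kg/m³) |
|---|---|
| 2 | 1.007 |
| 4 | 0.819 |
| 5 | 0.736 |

CL = 0.607

At 4 km, from the table: ρ = 0.819 kg/m³.
Weight W = mg = 1470 × 9.81 = 14421 N; in level flight L = W.
q = ½ρv² = ½ × 0.819 × 64.6² = 1709 Pa.
Required CL = L/(qS) = 14421/(1709·13.9) = 0.6071.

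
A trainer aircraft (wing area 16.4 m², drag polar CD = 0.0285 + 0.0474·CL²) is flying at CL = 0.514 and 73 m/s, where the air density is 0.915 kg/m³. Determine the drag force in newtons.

CD = 0.0285 + 0.0474 × 0.514² = 0.04102
D = ½ρv²S·CD = ½ × 0.915 × 73² × 16.4 × 0.04102 = 1640 N

D = 1640 N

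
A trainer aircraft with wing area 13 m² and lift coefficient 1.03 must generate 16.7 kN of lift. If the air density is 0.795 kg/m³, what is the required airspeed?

L = ½ρv²S·CL ⇒ v = √(2L/(ρ·S·CL))
v = √(2 × 16700 / (0.795 × 13 × 1.03)) = √3138 = 56 m/s

v = 56 m/s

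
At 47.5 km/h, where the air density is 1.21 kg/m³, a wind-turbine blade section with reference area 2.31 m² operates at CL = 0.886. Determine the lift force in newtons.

L = 216 N

Convert speed: v = 47.5 km/h ÷ 3.6 = 13.19 m/s.
Dynamic pressure q = ½ρv² = ½ × 1.21 × 13.19² = 105.3 Pa.
L = q·S·CL = 105.3 × 2.31 × 0.886 = 216 N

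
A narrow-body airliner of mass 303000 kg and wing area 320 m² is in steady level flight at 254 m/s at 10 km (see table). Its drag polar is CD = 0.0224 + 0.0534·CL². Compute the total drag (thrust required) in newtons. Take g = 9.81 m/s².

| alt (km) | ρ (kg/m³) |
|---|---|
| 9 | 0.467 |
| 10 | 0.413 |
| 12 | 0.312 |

At 10 km, from the table: ρ = 0.413 kg/m³.
In steady level flight, lift balances weight: W = mg = 303000 × 9.81 = 2.9724×10^6 N.
Dynamic pressure q = 0.5 × 0.413 × 254² = 13320 Pa.
CL = W/(q·S) = 2.9724×10^6 / (13320 × 320) = 0.6972.
CD = 0.0224 + 0.0534 × 0.6972² = 0.04836.
D = q·S·CD = 13320 × 320 × 0.04836 = 2.062×10^5 N

D = 2.06×10^5 N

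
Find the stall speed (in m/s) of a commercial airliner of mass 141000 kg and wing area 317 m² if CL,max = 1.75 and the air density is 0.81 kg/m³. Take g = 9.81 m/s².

V_stall = 78.5 m/s

Weight W = mg = 141000 × 9.81 = 1.383×10^6 N.
V_stall = √(2W/(ρ·S·CL,max)) = √(2 × 1.383×10^6 / (0.81 × 317 × 1.75))
V_stall = √6157 = 78.5 m/s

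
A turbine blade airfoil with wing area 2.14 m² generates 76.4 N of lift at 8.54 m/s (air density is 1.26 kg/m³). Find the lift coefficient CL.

From L = ½ρv²S·CL, rearranging gives CL = 2L/(ρv²S).
CL = 2 × 76.4 / (1.26 × 8.54² × 2.14) = 0.777

CL = 0.777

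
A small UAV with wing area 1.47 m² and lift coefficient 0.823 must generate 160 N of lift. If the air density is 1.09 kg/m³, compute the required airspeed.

L = ½ρv²S·CL ⇒ v = √(2L/(ρ·S·CL))
v = √(2 × 160 / (1.09 × 1.47 × 0.823)) = √242.7 = 15.6 m/s

v = 15.6 m/s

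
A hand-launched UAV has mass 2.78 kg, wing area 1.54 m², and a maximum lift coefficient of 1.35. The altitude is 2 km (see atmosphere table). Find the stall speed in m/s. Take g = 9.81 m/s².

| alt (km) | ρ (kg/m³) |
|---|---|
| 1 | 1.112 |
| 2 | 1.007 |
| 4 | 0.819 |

V_stall = 5.1 m/s

At 2 km, from the table: ρ = 1.007 kg/m³.
Weight W = mg = 2.78 × 9.81 = 27.27 N.
V_stall = √(2W/(ρ·S·CL,max)) = √(2 × 27.27 / (1.007 × 1.54 × 1.35))
V_stall = √26.05 = 5.1 m/s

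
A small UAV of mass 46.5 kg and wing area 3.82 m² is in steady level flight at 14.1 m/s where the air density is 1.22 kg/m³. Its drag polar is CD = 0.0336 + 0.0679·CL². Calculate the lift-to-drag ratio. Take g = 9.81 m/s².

L/D = 9.9

Level flight ⇒ L = W = m·g = 46.5 × 9.81 = 456.17 N.
q = ½ρv² = ½ × 1.22 × 14.1² = 121.3 Pa.
CL = 2W/(ρv²S) = 2×456.17/(1.22×14.1²×3.82) = 0.9847.
CD = 0.0336 + 0.0679 × 0.9847² = 0.09943.
L/D = CL/CD = 0.9847 / 0.09943 = 9.9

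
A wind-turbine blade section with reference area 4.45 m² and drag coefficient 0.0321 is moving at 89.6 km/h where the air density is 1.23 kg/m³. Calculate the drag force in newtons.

Convert speed: v = 89.6 km/h ÷ 3.6 = 24.89 m/s.
D = ½ρv²S·CD = ½ × 1.23 × 24.89² × 4.45 × 0.0321 = 54.4 N

D = 54.4 N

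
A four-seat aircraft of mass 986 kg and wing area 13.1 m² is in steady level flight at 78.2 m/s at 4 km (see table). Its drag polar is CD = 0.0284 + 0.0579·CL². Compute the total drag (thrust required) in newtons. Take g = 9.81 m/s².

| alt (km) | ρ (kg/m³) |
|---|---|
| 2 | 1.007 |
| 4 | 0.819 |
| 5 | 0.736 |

D = 1100 N

At 4 km, from the table: ρ = 0.819 kg/m³.
Weight W = mg = 986 × 9.81 = 9672.7 N; in level flight L = W.
Dynamic pressure q = 0.5 × 0.819 × 78.2² = 2504 Pa.
Required CL = L/(qS) = 9672.7/(2504·13.1) = 0.2949.
CD = 0.0284 + 0.0579 × 0.2949² = 0.03343.
D = q·S·CD = 2504 × 13.1 × 0.03343 = 1097 N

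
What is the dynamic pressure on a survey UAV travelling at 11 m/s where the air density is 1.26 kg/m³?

q = 76.2 Pa

q = ½ρv² = ½ × 1.26 × 11² = 76.2 Pa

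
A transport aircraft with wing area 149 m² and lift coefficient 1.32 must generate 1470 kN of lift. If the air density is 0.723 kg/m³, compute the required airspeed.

L = ½ρv²S·CL ⇒ v = √(2L/(ρ·S·CL))
v = √(2 × 1.47×10^6 / (0.723 × 149 × 1.32)) = √20680 = 144 m/s

v = 144 m/s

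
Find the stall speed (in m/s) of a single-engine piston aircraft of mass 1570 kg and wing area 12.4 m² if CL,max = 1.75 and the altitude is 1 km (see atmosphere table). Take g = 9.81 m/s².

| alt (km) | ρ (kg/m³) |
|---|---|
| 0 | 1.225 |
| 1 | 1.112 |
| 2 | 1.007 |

V_stall = 35.7 m/s

At 1 km, from the table: ρ = 1.112 kg/m³.
Weight W = mg = 1570 × 9.81 = 15400 N.
From L = ½ρV²S·CL,max = W: V_stall = √(2W/(ρSCL,max)) = √(2·15400/(1.112·12.4·1.75))
V_stall = √1277 = 35.7 m/s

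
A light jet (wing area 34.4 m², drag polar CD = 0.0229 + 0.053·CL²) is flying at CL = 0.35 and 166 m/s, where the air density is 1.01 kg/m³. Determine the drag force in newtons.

D = 14100 N

CD = 0.0229 + 0.053 × 0.35² = 0.02939
D = ½ρv²S·CD = ½ × 1.01 × 166² × 34.4 × 0.02939 = 14100 N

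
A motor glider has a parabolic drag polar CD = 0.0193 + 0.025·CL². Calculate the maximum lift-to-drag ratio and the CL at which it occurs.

For CD = CD0 + K·CL², (L/D)max occurs at CL* = √(CD0/K) and equals 1/(2√(K·CD0)).
(L/D)max = 1/(2√(0.025 × 0.0193)) = 1/(2 × 0.02197) = 22.8
CL* = √(0.0193/0.025) = 0.879

(L/D)max = 22.8, at CL = 0.879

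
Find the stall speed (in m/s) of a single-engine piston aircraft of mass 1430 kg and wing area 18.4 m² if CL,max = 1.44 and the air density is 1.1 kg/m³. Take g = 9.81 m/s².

V_stall = 31 m/s

Stall occurs when L = W at CL,max. W = mg = 1430 × 9.81 = 14030 N.
From L = ½ρV²S·CL,max = W: V_stall = √(2W/(ρSCL,max)) = √(2·14030/(1.1·18.4·1.44))
V_stall = √962.6 = 31 m/s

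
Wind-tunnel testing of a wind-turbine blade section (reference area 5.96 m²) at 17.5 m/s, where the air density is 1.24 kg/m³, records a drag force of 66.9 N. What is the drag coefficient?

From D = ½ρv²S·CD, rearranging gives CD = 2D/(ρv²S).
CD = 2 × 66.9 / (1.24 × 17.5² × 5.96) = 0.0591

CD = 0.0591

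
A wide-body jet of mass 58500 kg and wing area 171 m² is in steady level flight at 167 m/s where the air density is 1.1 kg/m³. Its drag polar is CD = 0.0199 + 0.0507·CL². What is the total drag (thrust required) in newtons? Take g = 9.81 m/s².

In steady level flight, lift balances weight: W = mg = 58500 × 9.81 = 5.7388×10^5 N.
q = ½ρv² = ½ × 1.1 × 167² = 15340 Pa.
CL = W/(q·S) = 5.7388×10^5 / (15340 × 171) = 0.2188.
CD = 0.0199 + 0.0507 × 0.2188² = 0.02233.
D = q·S·CD = 15340 × 171 × 0.02233 = 58560 N

D = 58600 N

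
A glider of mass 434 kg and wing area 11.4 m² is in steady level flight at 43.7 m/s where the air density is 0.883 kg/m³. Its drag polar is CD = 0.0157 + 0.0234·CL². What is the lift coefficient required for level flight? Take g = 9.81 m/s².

Weight W = mg = 434 × 9.81 = 4257.5 N; in level flight L = W.
Dynamic pressure q = 0.5 × 0.883 × 43.7² = 843.1 Pa.
CL = 2W/(ρv²S) = 2×4257.5/(0.883×43.7²×11.4) = 0.443.

CL = 0.443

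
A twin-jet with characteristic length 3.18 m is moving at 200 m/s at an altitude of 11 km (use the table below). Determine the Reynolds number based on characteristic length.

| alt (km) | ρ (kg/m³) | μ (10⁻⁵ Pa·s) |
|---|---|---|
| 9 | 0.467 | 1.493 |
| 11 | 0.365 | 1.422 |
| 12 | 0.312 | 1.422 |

Re = 1.63×10^7

At 11 km, from the table: ρ = 0.365 kg/m³, μ = 1.422×10⁻⁵ Pa·s.
Re = ρ·v·c/μ = 0.365 × 200 × 3.18 / (1.422×10⁻⁵) = 1.63×10^7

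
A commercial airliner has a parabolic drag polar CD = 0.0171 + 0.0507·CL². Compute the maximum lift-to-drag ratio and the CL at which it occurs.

For CD = CD0 + K·CL², (L/D)max occurs at CL* = √(CD0/K) and equals 1/(2√(K·CD0)).
(L/D)max = 1/(2√(0.0507 × 0.0171)) = 1/(2 × 0.02944) = 17
CL* = √(0.0171/0.0507) = 0.581

(L/D)max = 17, at CL = 0.581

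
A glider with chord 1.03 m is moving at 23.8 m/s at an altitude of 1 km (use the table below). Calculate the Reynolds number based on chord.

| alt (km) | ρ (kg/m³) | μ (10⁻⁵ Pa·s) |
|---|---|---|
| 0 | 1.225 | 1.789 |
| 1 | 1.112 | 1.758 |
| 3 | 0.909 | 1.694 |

At 1 km, from the table: ρ = 1.112 kg/m³, μ = 1.758×10⁻⁵ Pa·s.
Re = ρ·v·c/μ = 1.112 × 23.8 × 1.03 / (1.758×10⁻⁵) = 1.55×10^6

Re = 1.55×10^6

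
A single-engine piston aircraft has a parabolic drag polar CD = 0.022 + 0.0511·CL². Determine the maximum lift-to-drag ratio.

For CD = CD0 + K·CL², (L/D)max occurs at CL* = √(CD0/K) and equals 1/(2√(K·CD0)).
(L/D)max = 1/(2√(0.0511 × 0.022)) = 1/(2 × 0.03353) = 14.9

(L/D)max = 14.9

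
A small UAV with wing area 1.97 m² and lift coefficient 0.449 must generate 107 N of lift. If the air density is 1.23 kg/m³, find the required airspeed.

L = ½ρv²S·CL ⇒ v = √(2L/(ρ·S·CL))
v = √(2 × 107 / (1.23 × 1.97 × 0.449)) = √196.7 = 14 m/s

v = 14 m/s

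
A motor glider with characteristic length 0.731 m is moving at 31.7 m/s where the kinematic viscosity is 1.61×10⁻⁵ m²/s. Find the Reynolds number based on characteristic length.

Re = 1.44×10^6

Re = v·c/ν = 31.7 × 0.731 / (1.61×10⁻⁵) = 1.44×10^6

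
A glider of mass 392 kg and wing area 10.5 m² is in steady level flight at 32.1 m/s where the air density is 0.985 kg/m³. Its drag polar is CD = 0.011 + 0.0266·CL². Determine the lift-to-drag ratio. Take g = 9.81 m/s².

L/D = 29

Weight W = mg = 392 × 9.81 = 3845.5 N; in level flight L = W.
q = ½ρv² = ½ × 0.985 × 32.1² = 507.5 Pa.
CL = W/(q·S) = 3845.5 / (507.5 × 10.5) = 0.7217.
CD = 0.011 + 0.0266 × 0.7217² = 0.02485.
L/D = CL/CD = 0.7217 / 0.02485 = 29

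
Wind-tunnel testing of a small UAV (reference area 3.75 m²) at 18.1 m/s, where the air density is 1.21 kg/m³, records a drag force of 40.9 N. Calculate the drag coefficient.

From D = ½ρv²S·CD, rearranging gives CD = 2D/(ρv²S).
CD = 2 × 40.9 / (1.21 × 18.1² × 3.75) = 0.055

CD = 0.055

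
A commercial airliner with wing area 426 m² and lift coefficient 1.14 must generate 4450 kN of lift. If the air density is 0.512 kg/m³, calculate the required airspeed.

v = 189 m/s

L = ½ρv²S·CL ⇒ v = √(2L/(ρ·S·CL))
v = √(2 × 4.45×10^6 / (0.512 × 426 × 1.14)) = √35790 = 189 m/s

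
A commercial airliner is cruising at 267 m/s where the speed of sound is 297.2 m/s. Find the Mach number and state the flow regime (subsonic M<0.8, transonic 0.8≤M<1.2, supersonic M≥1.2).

M = 0.898 (transonic)

M = v/a = 267 / 297.2 = 0.898
M = 0.898 → transonic.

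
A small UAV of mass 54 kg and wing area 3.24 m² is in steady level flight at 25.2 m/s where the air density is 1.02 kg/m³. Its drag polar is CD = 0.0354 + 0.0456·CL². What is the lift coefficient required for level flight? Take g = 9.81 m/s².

CL = 0.505

Weight W = mg = 54 × 9.81 = 529.74 N; in level flight L = W.
q = ½ρv² = ½ × 1.02 × 25.2² = 323.9 Pa.
CL = W/(q·S) = 529.74 / (323.9 × 3.24) = 0.5048.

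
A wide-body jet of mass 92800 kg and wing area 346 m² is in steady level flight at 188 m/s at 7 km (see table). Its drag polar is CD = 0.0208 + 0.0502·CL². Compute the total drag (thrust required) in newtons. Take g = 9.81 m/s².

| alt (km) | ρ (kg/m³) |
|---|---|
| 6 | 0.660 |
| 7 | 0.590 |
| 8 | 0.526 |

D = 86600 N

At 7 km, from the table: ρ = 0.590 kg/m³.
Level flight ⇒ L = W = m·g = 92800 × 9.81 = 9.1037×10^5 N.
Dynamic pressure q = 0.5 × 0.59 × 188² = 10430 Pa.
Required CL = L/(qS) = 9.1037×10^5/(10430·346) = 0.2523.
CD = 0.0208 + 0.0502 × 0.2523² = 0.024.
D = q·S·CD = 10430 × 346 × 0.024 = 86570 N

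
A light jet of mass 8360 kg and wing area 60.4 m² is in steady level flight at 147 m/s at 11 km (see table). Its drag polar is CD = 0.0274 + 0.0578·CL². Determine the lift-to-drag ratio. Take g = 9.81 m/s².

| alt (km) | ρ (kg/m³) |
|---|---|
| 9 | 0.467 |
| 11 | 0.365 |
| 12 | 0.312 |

At 11 km, from the table: ρ = 0.365 kg/m³.
In steady level flight, lift balances weight: W = mg = 8360 × 9.81 = 82012 N.
q = ½ρv² = ½ × 0.365 × 147² = 3944 Pa.
Required CL = L/(qS) = 82012/(3944·60.4) = 0.3443.
CD = 0.0274 + 0.0578 × 0.3443² = 0.03425.
L/D = CL/CD = 0.3443 / 0.03425 = 10.1

L/D = 10.1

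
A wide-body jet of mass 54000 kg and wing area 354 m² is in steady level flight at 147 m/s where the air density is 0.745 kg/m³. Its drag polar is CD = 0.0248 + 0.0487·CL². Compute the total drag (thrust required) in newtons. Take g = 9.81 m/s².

D = 75500 N

Weight W = mg = 54000 × 9.81 = 5.2974×10^5 N; in level flight L = W.
q = ½ρv² = ½ × 0.745 × 147² = 8049 Pa.
Required CL = L/(qS) = 5.2974×10^5/(8049·354) = 0.1859.
CD = 0.0248 + 0.0487 × 0.1859² = 0.02648.
D = q·S·CD = 8049 × 354 × 0.02648 = 75460 N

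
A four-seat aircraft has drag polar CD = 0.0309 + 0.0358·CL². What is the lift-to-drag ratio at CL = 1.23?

CD = 0.0309 + 0.0358 × 1.23² = 0.08506
L/D = CL/CD = 1.23 / 0.08506 = 14.5

L/D = 14.5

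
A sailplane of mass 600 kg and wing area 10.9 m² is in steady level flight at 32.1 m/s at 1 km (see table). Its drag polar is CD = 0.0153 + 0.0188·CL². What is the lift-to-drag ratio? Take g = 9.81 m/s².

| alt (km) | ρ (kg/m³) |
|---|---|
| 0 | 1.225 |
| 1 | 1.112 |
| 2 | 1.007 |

L/D = 29.5

At 1 km, from the table: ρ = 1.112 kg/m³.
In steady level flight, lift balances weight: W = mg = 600 × 9.81 = 5886 N.
Dynamic pressure q = 0.5 × 1.112 × 32.1² = 572.9 Pa.
Required CL = L/(qS) = 5886/(572.9·10.9) = 0.9426.
CD = 0.0153 + 0.0188 × 0.9426² = 0.032.
L/D = CL/CD = 0.9426 / 0.032 = 29.5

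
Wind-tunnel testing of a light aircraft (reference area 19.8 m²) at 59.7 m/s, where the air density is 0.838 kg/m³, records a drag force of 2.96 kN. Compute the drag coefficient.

From D = ½ρv²S·CD, rearranging gives CD = 2D/(ρv²S).
CD = 2 × 2960 / (0.838 × 59.7² × 19.8) = 0.1

CD = 0.1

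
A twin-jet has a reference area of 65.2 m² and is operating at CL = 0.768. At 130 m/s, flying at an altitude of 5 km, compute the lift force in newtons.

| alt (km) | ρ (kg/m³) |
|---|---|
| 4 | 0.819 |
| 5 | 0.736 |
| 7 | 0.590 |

L = 3.11×10^5 N

At 5 km, from the table: ρ = 0.736 kg/m³.
Dynamic pressure q = ½ρv² = ½ × 0.736 × 130² = 6219 Pa.
L = q·S·CL = 6219 × 65.2 × 0.768 = 3.11×10^5 N ≈ 311 kN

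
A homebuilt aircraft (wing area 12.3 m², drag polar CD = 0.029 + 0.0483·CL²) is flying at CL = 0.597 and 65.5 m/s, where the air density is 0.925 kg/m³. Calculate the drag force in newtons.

D = 1130 N

CD = 0.029 + 0.0483 × 0.597² = 0.04621
D = ½ρv²S·CD = ½ × 0.925 × 65.5² × 12.3 × 0.04621 = 1130 N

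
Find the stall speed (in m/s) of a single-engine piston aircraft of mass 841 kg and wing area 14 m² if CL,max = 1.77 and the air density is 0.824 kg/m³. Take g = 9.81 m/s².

V_stall = 28.4 m/s

Weight W = mg = 841 × 9.81 = 8250 N.
From L = ½ρV²S·CL,max = W: V_stall = √(2W/(ρSCL,max)) = √(2·8250/(0.824·14·1.77))
V_stall = √808.1 = 28.4 m/s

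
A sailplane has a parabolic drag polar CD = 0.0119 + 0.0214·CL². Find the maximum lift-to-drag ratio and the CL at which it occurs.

(L/D)max = 31.3, at CL = 0.746

For CD = CD0 + K·CL², (L/D)max occurs at CL* = √(CD0/K) and equals 1/(2√(K·CD0)).
(L/D)max = 1/(2√(0.0214 × 0.0119)) = 1/(2 × 0.01596) = 31.3
CL* = √(0.0119/0.0214) = 0.746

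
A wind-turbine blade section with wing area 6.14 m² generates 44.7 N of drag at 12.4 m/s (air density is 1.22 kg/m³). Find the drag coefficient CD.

From D = ½ρv²S·CD, rearranging gives CD = 2D/(ρv²S).
CD = 2 × 44.7 / (1.22 × 12.4² × 6.14) = 0.0776

CD = 0.0776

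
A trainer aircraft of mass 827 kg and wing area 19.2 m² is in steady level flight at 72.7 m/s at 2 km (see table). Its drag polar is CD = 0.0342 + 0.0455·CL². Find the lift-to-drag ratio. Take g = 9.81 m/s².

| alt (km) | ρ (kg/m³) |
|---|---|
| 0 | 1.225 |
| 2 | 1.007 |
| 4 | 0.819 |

L/D = 4.49

At 2 km, from the table: ρ = 1.007 kg/m³.
In steady level flight, lift balances weight: W = mg = 827 × 9.81 = 8112.9 N.
Dynamic pressure q = 0.5 × 1.007 × 72.7² = 2661 Pa.
CL = W/(q·S) = 8112.9 / (2661 × 19.2) = 0.1588.
CD = 0.0342 + 0.0455 × 0.1588² = 0.03535.
L/D = CL/CD = 0.1588 / 0.03535 = 4.49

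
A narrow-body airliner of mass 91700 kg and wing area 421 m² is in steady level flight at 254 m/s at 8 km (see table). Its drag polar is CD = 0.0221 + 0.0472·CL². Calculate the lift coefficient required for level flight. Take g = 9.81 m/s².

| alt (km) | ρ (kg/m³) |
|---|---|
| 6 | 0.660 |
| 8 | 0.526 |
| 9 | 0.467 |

At 8 km, from the table: ρ = 0.526 kg/m³.
In steady level flight, lift balances weight: W = mg = 91700 × 9.81 = 8.9958×10^5 N.
Dynamic pressure q = 0.5 × 0.526 × 254² = 16970 Pa.
Required CL = L/(qS) = 8.9958×10^5/(16970·421) = 0.1259.

CL = 0.126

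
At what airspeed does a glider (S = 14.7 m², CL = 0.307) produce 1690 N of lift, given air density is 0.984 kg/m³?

v = 27.6 m/s

L = ½ρv²S·CL ⇒ v = √(2L/(ρ·S·CL))
v = √(2 × 1690 / (0.984 × 14.7 × 0.307)) = √761.1 = 27.6 m/s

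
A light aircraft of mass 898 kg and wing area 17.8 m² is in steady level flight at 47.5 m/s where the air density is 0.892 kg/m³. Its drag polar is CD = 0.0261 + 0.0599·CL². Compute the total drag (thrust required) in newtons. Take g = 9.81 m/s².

Weight W = mg = 898 × 9.81 = 8809.4 N; in level flight L = W.
q = ½ρv² = ½ × 0.892 × 47.5² = 1006 Pa.
Required CL = L/(qS) = 8809.4/(1006·17.8) = 0.4918.
CD = 0.0261 + 0.0599 × 0.4918² = 0.04059.
D = q·S·CD = 1006 × 17.8 × 0.04059 = 727 N

D = 727 N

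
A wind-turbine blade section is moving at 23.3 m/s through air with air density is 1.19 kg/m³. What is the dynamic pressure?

q = ½ρv² = ½ × 1.19 × 23.3² = 323 Pa

q = 323 Pa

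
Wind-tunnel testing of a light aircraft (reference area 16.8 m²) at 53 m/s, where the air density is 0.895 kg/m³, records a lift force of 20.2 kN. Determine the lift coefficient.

CL = 0.957

From L = ½ρv²S·CL, rearranging gives CL = 2L/(ρv²S).
CL = 2 × 20200 / (0.895 × 53² × 16.8) = 0.957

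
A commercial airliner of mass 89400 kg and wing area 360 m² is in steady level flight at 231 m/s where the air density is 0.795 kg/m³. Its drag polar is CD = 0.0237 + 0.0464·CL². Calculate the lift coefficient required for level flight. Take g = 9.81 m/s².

CL = 0.115

Level flight ⇒ L = W = m·g = 89400 × 9.81 = 8.7701×10^5 N.
Dynamic pressure q = 0.5 × 0.795 × 231² = 21210 Pa.
CL = W/(q·S) = 8.7701×10^5 / (21210 × 360) = 0.1149.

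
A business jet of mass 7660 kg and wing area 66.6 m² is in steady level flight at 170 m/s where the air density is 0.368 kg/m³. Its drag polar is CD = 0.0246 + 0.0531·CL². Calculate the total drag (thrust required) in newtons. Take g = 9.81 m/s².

D = 9560 N

In steady level flight, lift balances weight: W = mg = 7660 × 9.81 = 75145 N.
Dynamic pressure q = 0.5 × 0.368 × 170² = 5318 Pa.
Required CL = L/(qS) = 75145/(5318·66.6) = 0.2122.
CD = 0.0246 + 0.0531 × 0.2122² = 0.02699.
D = q·S·CD = 5318 × 66.6 × 0.02699 = 9559 N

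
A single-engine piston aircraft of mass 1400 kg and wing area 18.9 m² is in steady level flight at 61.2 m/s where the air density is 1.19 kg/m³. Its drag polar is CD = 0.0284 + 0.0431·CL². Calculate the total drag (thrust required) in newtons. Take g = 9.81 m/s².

Weight W = mg = 1400 × 9.81 = 13734 N; in level flight L = W.
q = ½ρv² = ½ × 1.19 × 61.2² = 2229 Pa.
Required CL = L/(qS) = 13734/(2229·18.9) = 0.3261.
CD = 0.0284 + 0.0431 × 0.3261² = 0.03298.
D = q·S·CD = 2229 × 18.9 × 0.03298 = 1389 N

D = 1390 N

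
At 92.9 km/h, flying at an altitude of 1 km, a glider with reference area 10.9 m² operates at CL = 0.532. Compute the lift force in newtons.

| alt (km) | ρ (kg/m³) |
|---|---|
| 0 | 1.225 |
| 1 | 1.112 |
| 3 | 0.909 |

At 1 km, from the table: ρ = 1.112 kg/m³.
Convert speed: v = 92.9 km/h ÷ 3.6 = 25.81 m/s.
L = ½ρv²S·CL = ½ × 1.112 × 25.81² × 10.9 × 0.532 = 2150 N

L = 2150 N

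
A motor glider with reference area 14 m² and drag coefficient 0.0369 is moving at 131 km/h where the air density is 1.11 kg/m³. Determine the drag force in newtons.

D = 380 N

Convert speed: v = 131 km/h ÷ 3.6 = 36.39 m/s.
D = ½ρv²S·CD = ½ × 1.11 × 36.39² × 14 × 0.0369 = 380 N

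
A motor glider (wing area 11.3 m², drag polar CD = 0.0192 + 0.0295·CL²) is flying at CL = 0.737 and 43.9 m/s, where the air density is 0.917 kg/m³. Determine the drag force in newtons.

D = 352 N

CD = 0.0192 + 0.0295 × 0.737² = 0.03522
D = ½ρv²S·CD = ½ × 0.917 × 43.9² × 11.3 × 0.03522 = 352 N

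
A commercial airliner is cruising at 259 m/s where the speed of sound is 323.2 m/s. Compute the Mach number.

M = 0.801

M = v/a = 259 / 323.2 = 0.801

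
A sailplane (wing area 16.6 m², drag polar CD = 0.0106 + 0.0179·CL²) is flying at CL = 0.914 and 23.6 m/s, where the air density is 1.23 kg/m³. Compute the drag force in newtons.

CD = 0.0106 + 0.0179 × 0.914² = 0.02555
D = ½ρv²S·CD = ½ × 1.23 × 23.6² × 16.6 × 0.02555 = 145 N

D = 145 N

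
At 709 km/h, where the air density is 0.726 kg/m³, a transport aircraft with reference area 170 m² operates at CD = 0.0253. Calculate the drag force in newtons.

D = 60600 N

Convert speed: v = 709 km/h ÷ 3.6 = 196.9 m/s.
D = ½ρv²S·CD = ½ × 0.726 × 196.9² × 170 × 0.0253 = 60600 N ≈ 60.6 kN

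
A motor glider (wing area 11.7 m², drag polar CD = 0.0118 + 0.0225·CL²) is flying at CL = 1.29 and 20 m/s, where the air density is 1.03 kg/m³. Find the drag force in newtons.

D = 119 N

CD = 0.0118 + 0.0225 × 1.29² = 0.04924
D = ½ρv²S·CD = ½ × 1.03 × 20² × 11.7 × 0.04924 = 119 N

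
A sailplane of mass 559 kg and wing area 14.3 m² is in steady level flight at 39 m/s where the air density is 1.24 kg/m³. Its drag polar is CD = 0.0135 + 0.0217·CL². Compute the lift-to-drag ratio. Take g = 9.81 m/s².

In steady level flight, lift balances weight: W = mg = 559 × 9.81 = 5483.8 N.
Dynamic pressure q = 0.5 × 1.24 × 39² = 943 Pa.
Required CL = L/(qS) = 5483.8/(943·14.3) = 0.4067.
CD = 0.0135 + 0.0217 × 0.4067² = 0.01709.
L/D = CL/CD = 0.4067 / 0.01709 = 23.8

L/D = 23.8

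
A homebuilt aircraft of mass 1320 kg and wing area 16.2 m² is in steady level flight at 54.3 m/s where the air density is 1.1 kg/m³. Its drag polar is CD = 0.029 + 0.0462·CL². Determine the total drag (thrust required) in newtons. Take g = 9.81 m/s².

D = 1060 N

Level flight ⇒ L = W = m·g = 1320 × 9.81 = 12949 N.
q = ½ρv² = ½ × 1.1 × 54.3² = 1622 Pa.
CL = W/(q·S) = 12949 / (1622 × 16.2) = 0.4929.
CD = 0.029 + 0.0462 × 0.4929² = 0.04022.
D = q·S·CD = 1622 × 16.2 × 0.04022 = 1057 N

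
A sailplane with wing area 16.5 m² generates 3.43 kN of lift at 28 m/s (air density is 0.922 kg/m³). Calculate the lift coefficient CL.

CL = 0.575

From L = ½ρv²S·CL, rearranging gives CL = 2L/(ρv²S).
CL = 2 × 3430 / (0.922 × 28² × 16.5) = 0.575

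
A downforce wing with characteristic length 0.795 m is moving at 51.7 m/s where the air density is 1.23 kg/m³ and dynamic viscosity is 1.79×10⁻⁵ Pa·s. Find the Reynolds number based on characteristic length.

Re = 2.82×10^6

Re = ρ·v·c/μ = 1.23 × 51.7 × 0.795 / (1.79×10⁻⁵) = 2.82×10^6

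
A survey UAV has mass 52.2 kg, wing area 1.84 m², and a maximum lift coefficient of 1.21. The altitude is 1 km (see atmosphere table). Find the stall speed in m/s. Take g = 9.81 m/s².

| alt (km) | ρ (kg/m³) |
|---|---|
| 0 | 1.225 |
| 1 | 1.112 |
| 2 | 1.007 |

At 1 km, from the table: ρ = 1.112 kg/m³.
Stall occurs when L = W at CL,max. W = mg = 52.2 × 9.81 = 512.1 N.
From L = ½ρV²S·CL,max = W: V_stall = √(2W/(ρSCL,max)) = √(2·512.1/(1.112·1.84·1.21))
V_stall = √413.7 = 20.3 m/s

V_stall = 20.3 m/s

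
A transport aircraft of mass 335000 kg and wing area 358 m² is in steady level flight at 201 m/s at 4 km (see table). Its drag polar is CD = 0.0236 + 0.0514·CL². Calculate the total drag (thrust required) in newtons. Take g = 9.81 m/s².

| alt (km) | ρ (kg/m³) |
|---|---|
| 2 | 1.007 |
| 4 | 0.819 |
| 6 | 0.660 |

At 4 km, from the table: ρ = 0.819 kg/m³.
Weight W = mg = 335000 × 9.81 = 3.2864×10^6 N; in level flight L = W.
q = ½ρv² = ½ × 0.819 × 201² = 16540 Pa.
CL = W/(q·S) = 3.2864×10^6 / (16540 × 358) = 0.5549.
CD = 0.0236 + 0.0514 × 0.5549² = 0.03942.
D = q·S·CD = 16540 × 358 × 0.03942 = 2.335×10^5 N

D = 2.34×10^5 N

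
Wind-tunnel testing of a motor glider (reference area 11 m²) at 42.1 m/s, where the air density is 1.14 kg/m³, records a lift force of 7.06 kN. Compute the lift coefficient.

CL = 0.635

From L = ½ρv²S·CL, rearranging gives CL = 2L/(ρv²S).
CL = 2 × 7060 / (1.14 × 42.1² × 11) = 0.635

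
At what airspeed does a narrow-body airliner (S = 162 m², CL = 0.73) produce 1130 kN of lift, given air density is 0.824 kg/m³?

L = ½ρv²S·CL ⇒ v = √(2L/(ρ·S·CL))
v = √(2 × 1.13×10^6 / (0.824 × 162 × 0.73)) = √23190 = 152 m/s

v = 152 m/s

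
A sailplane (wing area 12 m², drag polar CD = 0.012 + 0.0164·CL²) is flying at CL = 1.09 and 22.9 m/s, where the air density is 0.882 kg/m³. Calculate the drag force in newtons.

CD = 0.012 + 0.0164 × 1.09² = 0.03148
D = ½ρv²S·CD = ½ × 0.882 × 22.9² × 12 × 0.03148 = 87.4 N

D = 87.4 N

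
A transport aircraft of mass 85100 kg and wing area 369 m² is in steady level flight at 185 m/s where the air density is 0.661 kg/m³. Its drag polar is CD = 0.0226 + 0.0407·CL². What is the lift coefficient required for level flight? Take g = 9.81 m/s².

CL = 0.2

Weight W = mg = 85100 × 9.81 = 8.3483×10^5 N; in level flight L = W.
q = ½ρv² = ½ × 0.661 × 185² = 11310 Pa.
Required CL = L/(qS) = 8.3483×10^5/(11310·369) = 0.2.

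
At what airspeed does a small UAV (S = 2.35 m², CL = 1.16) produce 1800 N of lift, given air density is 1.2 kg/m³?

v = 33.2 m/s

L = ½ρv²S·CL ⇒ v = √(2L/(ρ·S·CL))
v = √(2 × 1800 / (1.2 × 2.35 × 1.16)) = √1101 = 33.2 m/s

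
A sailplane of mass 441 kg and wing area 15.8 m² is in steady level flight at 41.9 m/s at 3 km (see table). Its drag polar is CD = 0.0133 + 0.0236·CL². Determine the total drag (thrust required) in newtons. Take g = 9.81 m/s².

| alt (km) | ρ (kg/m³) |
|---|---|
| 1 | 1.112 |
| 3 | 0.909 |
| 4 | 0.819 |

D = 203 N

At 3 km, from the table: ρ = 0.909 kg/m³.
In steady level flight, lift balances weight: W = mg = 441 × 9.81 = 4326.2 N.
q = ½ρv² = ½ × 0.909 × 41.9² = 797.9 Pa.
CL = W/(q·S) = 4326.2 / (797.9 × 15.8) = 0.3432.
CD = 0.0133 + 0.0236 × 0.3432² = 0.01608.
D = q·S·CD = 797.9 × 15.8 × 0.01608 = 202.7 N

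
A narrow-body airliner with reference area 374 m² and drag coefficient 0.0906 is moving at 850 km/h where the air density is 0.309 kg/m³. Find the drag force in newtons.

Convert speed: v = 850 km/h ÷ 3.6 = 236.1 m/s.
D = ½ρv²S·CD = ½ × 0.309 × 236.1² × 374 × 0.0906 = 2.92×10^5 N ≈ 292 kN

D = 2.92×10^5 N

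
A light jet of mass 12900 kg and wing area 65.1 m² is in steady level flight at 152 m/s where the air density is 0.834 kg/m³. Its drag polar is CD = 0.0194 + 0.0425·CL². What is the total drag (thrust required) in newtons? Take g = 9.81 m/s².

In steady level flight, lift balances weight: W = mg = 12900 × 9.81 = 1.2655×10^5 N.
Dynamic pressure q = 0.5 × 0.834 × 152² = 9634 Pa.
CL = W/(q·S) = 1.2655×10^5 / (9634 × 65.1) = 0.2018.
CD = 0.0194 + 0.0425 × 0.2018² = 0.02113.
D = q·S·CD = 9634 × 65.1 × 0.02113 = 13250 N

D = 13300 N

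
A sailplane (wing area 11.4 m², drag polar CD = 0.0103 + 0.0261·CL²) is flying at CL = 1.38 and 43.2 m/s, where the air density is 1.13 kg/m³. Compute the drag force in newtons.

D = 721 N

CD = 0.0103 + 0.0261 × 1.38² = 0.06
D = ½ρv²S·CD = ½ × 1.13 × 43.2² × 11.4 × 0.06 = 721 N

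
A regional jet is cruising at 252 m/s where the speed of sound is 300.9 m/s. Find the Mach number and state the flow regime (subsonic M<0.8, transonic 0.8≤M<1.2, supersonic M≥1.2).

M = v/a = 252 / 300.9 = 0.837
M = 0.837 → transonic.

M = 0.837 (transonic)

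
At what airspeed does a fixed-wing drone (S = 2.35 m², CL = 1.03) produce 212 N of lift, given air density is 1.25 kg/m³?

L = ½ρv²S·CL ⇒ v = √(2L/(ρ·S·CL))
v = √(2 × 212 / (1.25 × 2.35 × 1.03)) = √140.1 = 11.8 m/s

v = 11.8 m/s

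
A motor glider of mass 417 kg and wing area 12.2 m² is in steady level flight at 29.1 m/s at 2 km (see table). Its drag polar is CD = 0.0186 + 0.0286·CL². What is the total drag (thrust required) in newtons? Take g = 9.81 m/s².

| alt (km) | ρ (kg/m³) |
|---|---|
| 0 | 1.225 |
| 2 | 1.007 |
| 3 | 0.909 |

D = 189 N

At 2 km, from the table: ρ = 1.007 kg/m³.
In steady level flight, lift balances weight: W = mg = 417 × 9.81 = 4090.8 N.
q = ½ρv² = ½ × 1.007 × 29.1² = 426.4 Pa.
CL = W/(q·S) = 4090.8 / (426.4 × 12.2) = 0.7864.
CD = 0.0186 + 0.0286 × 0.7864² = 0.03629.
D = q·S·CD = 426.4 × 12.2 × 0.03629 = 188.8 N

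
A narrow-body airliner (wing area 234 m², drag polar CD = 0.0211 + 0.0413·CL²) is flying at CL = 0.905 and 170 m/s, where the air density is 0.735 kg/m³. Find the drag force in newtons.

CD = 0.0211 + 0.0413 × 0.905² = 0.05493
D = ½ρv²S·CD = ½ × 0.735 × 170² × 234 × 0.05493 = 1.37×10^5 N

D = 1.37×10^5 N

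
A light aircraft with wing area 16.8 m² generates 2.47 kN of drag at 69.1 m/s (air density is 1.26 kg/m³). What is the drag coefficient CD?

CD = 0.0489

From D = ½ρv²S·CD, rearranging gives CD = 2D/(ρv²S).
CD = 2 × 2470 / (1.26 × 69.1² × 16.8) = 0.0489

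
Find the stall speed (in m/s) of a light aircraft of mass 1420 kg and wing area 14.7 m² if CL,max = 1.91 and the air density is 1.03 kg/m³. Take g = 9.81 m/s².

Weight W = mg = 1420 × 9.81 = 13930 N.
From L = ½ρV²S·CL,max = W: V_stall = √(2W/(ρSCL,max)) = √(2·13930/(1.03·14.7·1.91))
V_stall = √963.4 = 31 m/s

V_stall = 31 m/s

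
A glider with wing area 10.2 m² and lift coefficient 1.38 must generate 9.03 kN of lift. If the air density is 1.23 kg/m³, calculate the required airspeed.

v = 32.3 m/s

L = ½ρv²S·CL ⇒ v = √(2L/(ρ·S·CL))
v = √(2 × 9030 / (1.23 × 10.2 × 1.38)) = √1043 = 32.3 m/s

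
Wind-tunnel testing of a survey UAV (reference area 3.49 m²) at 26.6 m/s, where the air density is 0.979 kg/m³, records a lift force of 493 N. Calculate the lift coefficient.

From L = ½ρv²S·CL, rearranging gives CL = 2L/(ρv²S).
CL = 2 × 493 / (0.979 × 26.6² × 3.49) = 0.408

CL = 0.408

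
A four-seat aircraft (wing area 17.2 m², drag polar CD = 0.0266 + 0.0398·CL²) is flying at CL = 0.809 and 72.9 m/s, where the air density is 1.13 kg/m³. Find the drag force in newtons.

CD = 0.0266 + 0.0398 × 0.809² = 0.05265
D = ½ρv²S·CD = ½ × 1.13 × 72.9² × 17.2 × 0.05265 = 2720 N

D = 2720 N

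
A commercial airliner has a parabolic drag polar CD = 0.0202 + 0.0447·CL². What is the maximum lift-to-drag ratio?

(L/D)max = 16.6

For CD = CD0 + K·CL², (L/D)max occurs at CL* = √(CD0/K) and equals 1/(2√(K·CD0)).
(L/D)max = 1/(2√(0.0447 × 0.0202)) = 1/(2 × 0.03005) = 16.6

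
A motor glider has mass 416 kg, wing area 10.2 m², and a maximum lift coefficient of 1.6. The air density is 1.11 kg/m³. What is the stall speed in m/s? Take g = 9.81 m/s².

Weight W = mg = 416 × 9.81 = 4081 N.
V_stall = √(2W/(ρ·S·CL,max)) = √(2 × 4081 / (1.11 × 10.2 × 1.6))
V_stall = √450.6 = 21.2 m/s

V_stall = 21.2 m/s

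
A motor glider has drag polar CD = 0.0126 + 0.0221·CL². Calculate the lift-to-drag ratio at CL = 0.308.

CD = 0.0126 + 0.0221 × 0.308² = 0.0147
L/D = CL/CD = 0.308 / 0.0147 = 21

L/D = 21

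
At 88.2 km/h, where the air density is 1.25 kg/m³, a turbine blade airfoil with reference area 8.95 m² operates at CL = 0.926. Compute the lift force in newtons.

Convert speed: v = 88.2 km/h ÷ 3.6 = 24.5 m/s.
L = ½ρv²S·CL = ½ × 1.25 × 24.5² × 8.95 × 0.926 = 3110 N

L = 3110 N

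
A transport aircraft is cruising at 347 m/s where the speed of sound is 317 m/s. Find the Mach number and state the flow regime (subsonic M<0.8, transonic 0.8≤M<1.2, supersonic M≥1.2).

M = 1.09 (transonic)

M = v/a = 347 / 317 = 1.09
M = 1.09 → transonic.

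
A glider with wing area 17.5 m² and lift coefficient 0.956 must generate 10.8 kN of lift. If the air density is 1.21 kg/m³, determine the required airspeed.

L = ½ρv²S·CL ⇒ v = √(2L/(ρ·S·CL))
v = √(2 × 10800 / (1.21 × 17.5 × 0.956)) = √1067 = 32.7 m/s

v = 32.7 m/s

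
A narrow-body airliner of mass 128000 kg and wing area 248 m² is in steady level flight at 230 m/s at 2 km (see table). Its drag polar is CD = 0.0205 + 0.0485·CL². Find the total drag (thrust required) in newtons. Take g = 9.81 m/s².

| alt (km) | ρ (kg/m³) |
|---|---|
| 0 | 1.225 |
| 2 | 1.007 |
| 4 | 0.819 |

D = 1.47×10^5 N

At 2 km, from the table: ρ = 1.007 kg/m³.
In steady level flight, lift balances weight: W = mg = 128000 × 9.81 = 1.2557×10^6 N.
q = ½ρv² = ½ × 1.007 × 230² = 26640 Pa.
Required CL = L/(qS) = 1.2557×10^6/(26640·248) = 0.1901.
CD = 0.0205 + 0.0485 × 0.1901² = 0.02225.
D = q·S·CD = 26640 × 248 × 0.02225 = 1.47×10^5 N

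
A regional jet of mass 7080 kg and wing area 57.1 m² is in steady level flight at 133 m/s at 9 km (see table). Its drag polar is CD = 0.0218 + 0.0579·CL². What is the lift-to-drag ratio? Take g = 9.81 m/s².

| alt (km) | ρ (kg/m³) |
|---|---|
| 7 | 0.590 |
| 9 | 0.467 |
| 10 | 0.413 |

At 9 km, from the table: ρ = 0.467 kg/m³.
Weight W = mg = 7080 × 9.81 = 69455 N; in level flight L = W.
q = ½ρv² = ½ × 0.467 × 133² = 4130 Pa.
CL = 2W/(ρv²S) = 2×69455/(0.467×133²×57.1) = 0.2945.
CD = 0.0218 + 0.0579 × 0.2945² = 0.02682.
L/D = CL/CD = 0.2945 / 0.02682 = 11

L/D = 11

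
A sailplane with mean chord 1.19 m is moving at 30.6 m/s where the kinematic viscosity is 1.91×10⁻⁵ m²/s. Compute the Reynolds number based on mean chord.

Re = v·c/ν = 30.6 × 1.19 / (1.91×10⁻⁵) = 1.91×10^6

Re = 1.91×10^6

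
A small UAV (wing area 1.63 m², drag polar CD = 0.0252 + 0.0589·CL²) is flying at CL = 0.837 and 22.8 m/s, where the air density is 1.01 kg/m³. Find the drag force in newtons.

CD = 0.0252 + 0.0589 × 0.837² = 0.06646
D = ½ρv²S·CD = ½ × 1.01 × 22.8² × 1.63 × 0.06646 = 28.4 N

D = 28.4 N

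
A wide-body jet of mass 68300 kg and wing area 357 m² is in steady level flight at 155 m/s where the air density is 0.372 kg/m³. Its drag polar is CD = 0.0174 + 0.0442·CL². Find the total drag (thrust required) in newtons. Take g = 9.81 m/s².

D = 40200 N

Level flight ⇒ L = W = m·g = 68300 × 9.81 = 6.7002×10^5 N.
q = ½ρv² = ½ × 0.372 × 155² = 4469 Pa.
CL = W/(q·S) = 6.7002×10^5 / (4469 × 357) = 0.42.
CD = 0.0174 + 0.0442 × 0.42² = 0.0252.
D = q·S·CD = 4469 × 357 × 0.0252 = 40200 N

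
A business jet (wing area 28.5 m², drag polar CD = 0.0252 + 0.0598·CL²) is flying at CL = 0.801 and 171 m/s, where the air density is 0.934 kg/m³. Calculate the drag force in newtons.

CD = 0.0252 + 0.0598 × 0.801² = 0.06357
D = ½ρv²S·CD = ½ × 0.934 × 171² × 28.5 × 0.06357 = 24700 N

D = 24700 N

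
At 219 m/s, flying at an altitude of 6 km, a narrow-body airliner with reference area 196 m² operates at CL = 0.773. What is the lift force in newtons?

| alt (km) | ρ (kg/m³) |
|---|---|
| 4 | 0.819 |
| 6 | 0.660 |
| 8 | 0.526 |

L = 2.4×10^6 N

At 6 km, from the table: ρ = 0.660 kg/m³.
Dynamic pressure q = ½ρv² = ½ × 0.66 × 219² = 15830 Pa.
L = q·S·CL = 15830 × 196 × 0.773 = 2.4×10^6 N ≈ 2400 kN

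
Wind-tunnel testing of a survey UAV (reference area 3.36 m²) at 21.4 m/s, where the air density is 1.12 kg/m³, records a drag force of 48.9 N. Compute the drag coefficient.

From D = ½ρv²S·CD, rearranging gives CD = 2D/(ρv²S).
CD = 2 × 48.9 / (1.12 × 21.4² × 3.36) = 0.0567

CD = 0.0567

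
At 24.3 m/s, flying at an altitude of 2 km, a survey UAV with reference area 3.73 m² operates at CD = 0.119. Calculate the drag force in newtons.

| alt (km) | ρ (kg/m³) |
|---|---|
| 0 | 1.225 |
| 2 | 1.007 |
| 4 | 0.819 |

D = 132 N

At 2 km, from the table: ρ = 1.007 kg/m³.
D = ½ρv²S·CD = ½ × 1.007 × 24.3² × 3.73 × 0.119 = 132 N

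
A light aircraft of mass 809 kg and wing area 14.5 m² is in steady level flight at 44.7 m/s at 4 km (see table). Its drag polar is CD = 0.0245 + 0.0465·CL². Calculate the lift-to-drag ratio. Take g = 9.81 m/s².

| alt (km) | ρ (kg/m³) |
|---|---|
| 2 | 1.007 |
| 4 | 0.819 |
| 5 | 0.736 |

At 4 km, from the table: ρ = 0.819 kg/m³.
Level flight ⇒ L = W = m·g = 809 × 9.81 = 7936.3 N.
q = ½ρv² = ½ × 0.819 × 44.7² = 818.2 Pa.
Required CL = L/(qS) = 7936.3/(818.2·14.5) = 0.6689.
CD = 0.0245 + 0.0465 × 0.6689² = 0.04531.
L/D = CL/CD = 0.6689 / 0.04531 = 14.8

L/D = 14.8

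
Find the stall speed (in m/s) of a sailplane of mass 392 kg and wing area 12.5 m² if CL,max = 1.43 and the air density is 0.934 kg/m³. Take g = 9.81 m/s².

V_stall = 21.5 m/s

Stall occurs when L = W at CL,max. W = mg = 392 × 9.81 = 3846 N.
V_stall = √(2W/(ρ·S·CL,max)) = √(2 × 3846 / (0.934 × 12.5 × 1.43))
V_stall = √460.7 = 21.5 m/s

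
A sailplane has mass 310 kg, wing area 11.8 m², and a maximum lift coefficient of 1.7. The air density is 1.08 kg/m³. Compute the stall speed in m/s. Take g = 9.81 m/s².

At stall, lift equals weight: L = W = m·g = 310 × 9.81 = 3041 N.
V_stall = √(2W/(ρ·S·CL,max)) = √(2 × 3041 / (1.08 × 11.8 × 1.7))
V_stall = √280.7 = 16.8 m/s

V_stall = 16.8 m/s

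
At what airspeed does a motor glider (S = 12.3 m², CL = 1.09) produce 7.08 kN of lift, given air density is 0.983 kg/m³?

L = ½ρv²S·CL ⇒ v = √(2L/(ρ·S·CL))
v = √(2 × 7080 / (0.983 × 12.3 × 1.09)) = √1074 = 32.8 m/s

v = 32.8 m/s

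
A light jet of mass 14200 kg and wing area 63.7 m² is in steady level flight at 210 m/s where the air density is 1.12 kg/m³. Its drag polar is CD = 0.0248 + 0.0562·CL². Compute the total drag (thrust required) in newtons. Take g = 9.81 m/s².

Weight W = mg = 14200 × 9.81 = 1.393×10^5 N; in level flight L = W.
Dynamic pressure q = 0.5 × 1.12 × 210² = 24700 Pa.
Required CL = L/(qS) = 1.393×10^5/(24700·63.7) = 0.08855.
CD = 0.0248 + 0.0562 × 0.08855² = 0.02524.
D = q·S·CD = 24700 × 63.7 × 0.02524 = 39710 N

D = 39700 N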